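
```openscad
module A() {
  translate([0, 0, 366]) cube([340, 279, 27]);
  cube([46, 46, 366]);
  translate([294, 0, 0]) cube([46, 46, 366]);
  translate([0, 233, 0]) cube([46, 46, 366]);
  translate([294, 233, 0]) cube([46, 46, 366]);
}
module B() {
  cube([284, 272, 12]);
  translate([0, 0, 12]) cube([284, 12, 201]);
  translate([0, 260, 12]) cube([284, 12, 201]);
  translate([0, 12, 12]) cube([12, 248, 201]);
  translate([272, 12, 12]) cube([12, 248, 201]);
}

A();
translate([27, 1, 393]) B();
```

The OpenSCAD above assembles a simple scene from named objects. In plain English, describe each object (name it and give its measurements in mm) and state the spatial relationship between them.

A is a four-legged stool. The seat is 340×279 mm, 27 mm thick, top at z = 393 mm. It stands on four square legs, each 46×46 mm in cross-section, from z = 0 to the seat underside, each flush with a corner of the seat.

B is an open-topped rectangular box: outside dimensions 284×272×213 mm, with a uniform wall and base thickness of 12 mm. The base is a full 284×272 slab on the floor; four walls sit on top of the base. The front and back walls (the −y and +y sides) span the full width; the two side walls fit between them.

The open box is on top of the stool.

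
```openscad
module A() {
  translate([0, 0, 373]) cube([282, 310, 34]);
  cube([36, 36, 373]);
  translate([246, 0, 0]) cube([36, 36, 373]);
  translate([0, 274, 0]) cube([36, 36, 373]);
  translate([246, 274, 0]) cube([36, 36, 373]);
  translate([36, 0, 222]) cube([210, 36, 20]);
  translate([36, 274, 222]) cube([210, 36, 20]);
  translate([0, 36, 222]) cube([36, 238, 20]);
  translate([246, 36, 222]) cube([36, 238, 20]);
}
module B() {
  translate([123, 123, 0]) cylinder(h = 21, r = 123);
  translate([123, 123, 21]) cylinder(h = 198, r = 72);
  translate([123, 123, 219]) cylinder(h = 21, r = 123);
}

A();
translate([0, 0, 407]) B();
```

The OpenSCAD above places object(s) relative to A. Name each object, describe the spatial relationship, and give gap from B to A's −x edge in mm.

A is a stool. B is a spool. The spool is on top of the stool. The gap from the spool to the stool's −x edge is 0 mm.

The spool's min-x is at 0; the stool's min-x is 0; gap = 0 mm.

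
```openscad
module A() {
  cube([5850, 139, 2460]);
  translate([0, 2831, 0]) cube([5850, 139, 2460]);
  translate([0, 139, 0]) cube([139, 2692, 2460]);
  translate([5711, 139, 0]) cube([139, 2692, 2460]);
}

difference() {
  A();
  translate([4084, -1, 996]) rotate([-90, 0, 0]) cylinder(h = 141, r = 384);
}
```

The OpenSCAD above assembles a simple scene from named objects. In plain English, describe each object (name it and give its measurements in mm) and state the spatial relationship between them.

A is a box-shaped house frame (walls only): outside footprint 5850×2970 mm, wall height 2460 mm, wall thickness 139 mm. The two y-facing walls run the full x-width; the two x-facing walls fit between the inner faces of the y-facing walls.

The house frame has a circular hole of radius 384 mm through its front wall, centred at (x = 4084, z = 996).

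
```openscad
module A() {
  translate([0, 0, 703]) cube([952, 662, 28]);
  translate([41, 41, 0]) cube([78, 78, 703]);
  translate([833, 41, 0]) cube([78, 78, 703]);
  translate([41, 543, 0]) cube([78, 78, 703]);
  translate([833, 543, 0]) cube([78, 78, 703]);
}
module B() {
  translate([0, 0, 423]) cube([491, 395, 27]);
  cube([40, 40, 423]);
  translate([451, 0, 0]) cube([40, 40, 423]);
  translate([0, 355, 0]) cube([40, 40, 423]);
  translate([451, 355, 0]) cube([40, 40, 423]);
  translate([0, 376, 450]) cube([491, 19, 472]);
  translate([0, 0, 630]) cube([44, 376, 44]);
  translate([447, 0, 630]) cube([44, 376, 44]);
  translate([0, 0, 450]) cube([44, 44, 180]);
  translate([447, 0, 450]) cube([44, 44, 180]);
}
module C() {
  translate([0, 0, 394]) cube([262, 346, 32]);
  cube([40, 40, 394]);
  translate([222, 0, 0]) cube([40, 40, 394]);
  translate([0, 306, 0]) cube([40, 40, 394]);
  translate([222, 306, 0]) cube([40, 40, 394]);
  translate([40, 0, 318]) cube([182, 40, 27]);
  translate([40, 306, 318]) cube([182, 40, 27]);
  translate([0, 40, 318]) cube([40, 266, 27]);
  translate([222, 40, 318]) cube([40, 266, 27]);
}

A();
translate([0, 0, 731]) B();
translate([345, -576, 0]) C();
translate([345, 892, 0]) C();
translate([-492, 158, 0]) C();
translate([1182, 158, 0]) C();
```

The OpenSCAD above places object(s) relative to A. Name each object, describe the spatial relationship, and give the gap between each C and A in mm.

Each stool's nearest face is 230 mm from the table's bounding box.

A is a table. B is a chair. C is a stool. The chair is on top of the table. Four stools sit around the table at the −y, +y, −x, +x sides. The gap between each stool and the table is 230 mm.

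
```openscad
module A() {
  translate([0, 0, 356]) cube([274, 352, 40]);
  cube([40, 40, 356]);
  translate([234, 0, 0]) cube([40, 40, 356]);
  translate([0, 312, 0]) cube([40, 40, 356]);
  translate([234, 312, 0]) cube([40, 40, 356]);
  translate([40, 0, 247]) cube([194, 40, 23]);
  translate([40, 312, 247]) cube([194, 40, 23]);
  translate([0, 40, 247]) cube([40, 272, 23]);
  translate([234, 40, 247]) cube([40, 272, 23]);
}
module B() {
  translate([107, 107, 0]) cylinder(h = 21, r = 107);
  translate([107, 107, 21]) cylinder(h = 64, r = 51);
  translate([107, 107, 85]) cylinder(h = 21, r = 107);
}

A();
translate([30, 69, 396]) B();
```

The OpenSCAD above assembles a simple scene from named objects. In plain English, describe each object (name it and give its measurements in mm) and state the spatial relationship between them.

A is a four-legged stool. The seat is 274×352 mm, 40 mm thick, top at z = 396 mm. It stands on four square legs, each 40×40 mm in cross-section, from z = 0 to the seat underside, each flush with a corner of the seat. Four stretchers, 40 mm wide and 23 mm tall, connect adjacent legs with their undersides at z = 247 mm, each running between the inner faces of the legs it joins and aligned with the legs' outer faces on the other axis.

B is a spool: two coaxial disc flanges of radius 107 mm and thickness 21 mm, joined by a core cylinder of radius 51 mm and height 64 mm. The lower flange rests on z = 0 and the three cylinders share a vertical axis.

The spool is on top of the stool, centred.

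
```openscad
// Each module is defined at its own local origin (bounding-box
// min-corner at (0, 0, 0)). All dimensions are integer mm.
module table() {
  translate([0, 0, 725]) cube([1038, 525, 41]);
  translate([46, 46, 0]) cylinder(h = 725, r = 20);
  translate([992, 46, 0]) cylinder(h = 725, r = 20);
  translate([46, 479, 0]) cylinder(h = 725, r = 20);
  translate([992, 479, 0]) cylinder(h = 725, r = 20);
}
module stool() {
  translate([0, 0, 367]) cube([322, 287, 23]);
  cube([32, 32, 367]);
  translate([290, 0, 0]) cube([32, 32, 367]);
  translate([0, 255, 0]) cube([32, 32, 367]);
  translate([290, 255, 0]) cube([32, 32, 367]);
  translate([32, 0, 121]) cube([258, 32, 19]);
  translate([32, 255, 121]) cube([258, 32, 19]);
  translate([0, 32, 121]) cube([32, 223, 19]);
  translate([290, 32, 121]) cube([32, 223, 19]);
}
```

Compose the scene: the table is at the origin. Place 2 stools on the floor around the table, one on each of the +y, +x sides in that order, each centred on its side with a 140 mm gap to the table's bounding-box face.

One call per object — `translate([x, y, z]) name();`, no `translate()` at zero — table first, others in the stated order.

table();
translate([358, 665, 0]) stool();
translate([1178, 119, 0]) stool();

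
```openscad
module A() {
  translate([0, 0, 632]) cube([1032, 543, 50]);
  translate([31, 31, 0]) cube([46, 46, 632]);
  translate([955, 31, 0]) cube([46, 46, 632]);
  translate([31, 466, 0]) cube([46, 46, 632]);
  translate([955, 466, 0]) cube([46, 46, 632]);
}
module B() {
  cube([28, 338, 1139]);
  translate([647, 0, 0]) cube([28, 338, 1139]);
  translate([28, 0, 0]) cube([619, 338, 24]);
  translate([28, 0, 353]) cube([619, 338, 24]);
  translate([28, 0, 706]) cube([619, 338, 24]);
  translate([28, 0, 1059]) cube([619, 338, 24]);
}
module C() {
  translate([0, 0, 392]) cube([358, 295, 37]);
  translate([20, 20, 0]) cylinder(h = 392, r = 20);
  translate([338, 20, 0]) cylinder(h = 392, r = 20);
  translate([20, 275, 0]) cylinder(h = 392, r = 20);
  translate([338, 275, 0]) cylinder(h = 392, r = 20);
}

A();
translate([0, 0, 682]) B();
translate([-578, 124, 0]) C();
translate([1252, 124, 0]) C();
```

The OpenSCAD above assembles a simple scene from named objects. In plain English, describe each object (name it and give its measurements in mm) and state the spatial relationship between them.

A is a rectangular dining table. The top is 1032×543×50 mm with its upper surface at z = 682 mm. It stands on four 46×46 mm square legs, each inset 31 mm from the nearest pair of top edges, running from the floor to the underside of the top.

B is a bookshelf 675 mm wide overall, 338 mm deep and 1139 mm tall. The two sides are 28 mm thick vertical panels. 4 horizontal shelves of 24 mm thickness span between the inner faces of the sides; the lowest shelf sits on the floor and shelves are stacked with a clear vertical gap of 329 mm between each pair.

C is a four-legged stool. The seat is a 358×295×37 mm slab whose top surface is at z = 429 mm; four round legs, each 40 mm in diameter, run from the floor (z = 0) to the underside of the seat, each leg's axis is inset half a diameter from the nearest pair of seat edges (so the leg's bounding box is flush with the corner).

The bookshelf is on top of the table. Two stools sit around the table at the −x, +x sides.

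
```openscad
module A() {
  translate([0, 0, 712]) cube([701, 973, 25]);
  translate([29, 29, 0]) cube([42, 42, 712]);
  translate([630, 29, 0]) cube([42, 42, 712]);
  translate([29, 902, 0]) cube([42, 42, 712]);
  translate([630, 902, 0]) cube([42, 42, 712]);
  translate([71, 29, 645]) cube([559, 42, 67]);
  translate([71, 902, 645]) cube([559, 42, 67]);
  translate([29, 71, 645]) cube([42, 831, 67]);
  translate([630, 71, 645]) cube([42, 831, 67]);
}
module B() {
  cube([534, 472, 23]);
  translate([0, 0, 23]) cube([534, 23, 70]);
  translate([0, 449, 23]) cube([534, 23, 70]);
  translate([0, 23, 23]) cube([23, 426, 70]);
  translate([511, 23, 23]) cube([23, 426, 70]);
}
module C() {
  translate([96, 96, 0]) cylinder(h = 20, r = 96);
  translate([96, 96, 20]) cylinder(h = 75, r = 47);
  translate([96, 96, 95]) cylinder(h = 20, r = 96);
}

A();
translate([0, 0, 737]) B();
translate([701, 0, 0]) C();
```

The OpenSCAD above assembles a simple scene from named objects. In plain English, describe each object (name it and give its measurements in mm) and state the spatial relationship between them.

A is a rectangular dining table. The top is 701×973×25 mm with its upper surface at z = 737 mm. It stands on four 42×42 mm square legs, each inset 29 mm from the nearest pair of top edges, running from the floor to the underside of the top. Four apron rails, 42 mm thick and 67 mm tall, run between adjacent legs with their top edges flush with the underside of the top and their outer faces flush with the legs' outer faces.

B is an open storage box with external size 534×472×93 mm and wall thickness 23 mm (the base is also 23 mm thick). The base covers the whole footprint; the four walls stand on the base, with the y-facing walls full-width and the x-facing walls fitting between their inner faces.

C is a spool: two coaxial disc flanges of radius 96 mm and thickness 20 mm, joined by a core cylinder of radius 47 mm and height 75 mm. The lower flange rests on z = 0 and the three cylinders share a vertical axis.

The open box is on top of the table. The spool is against the table's +x side, with their −y faces flush.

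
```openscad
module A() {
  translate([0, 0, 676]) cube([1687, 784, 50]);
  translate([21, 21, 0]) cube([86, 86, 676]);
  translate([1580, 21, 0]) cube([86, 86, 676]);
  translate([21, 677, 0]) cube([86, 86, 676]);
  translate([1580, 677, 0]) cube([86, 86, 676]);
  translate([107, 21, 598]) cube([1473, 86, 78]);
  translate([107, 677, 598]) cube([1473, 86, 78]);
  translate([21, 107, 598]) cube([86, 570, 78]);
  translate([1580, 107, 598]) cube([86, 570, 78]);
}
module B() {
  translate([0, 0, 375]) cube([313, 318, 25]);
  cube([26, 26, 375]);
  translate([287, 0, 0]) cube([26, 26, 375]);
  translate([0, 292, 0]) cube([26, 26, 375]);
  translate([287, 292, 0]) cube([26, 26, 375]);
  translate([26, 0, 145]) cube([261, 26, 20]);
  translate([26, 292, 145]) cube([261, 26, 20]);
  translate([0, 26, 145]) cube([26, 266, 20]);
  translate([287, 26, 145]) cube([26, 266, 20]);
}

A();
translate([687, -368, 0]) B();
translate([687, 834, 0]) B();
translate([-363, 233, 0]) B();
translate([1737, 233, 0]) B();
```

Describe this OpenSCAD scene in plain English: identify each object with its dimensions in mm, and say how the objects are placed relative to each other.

A is a table with a 1687×784 mm rectangular top, 50 mm thick, top surface at z = 726 mm, supported by four 86×86 mm square legs, each inset 21 mm from the nearest pair of top edges, running from the floor. Four apron rails, 86 mm thick and 78 mm tall, run between adjacent legs with their top edges flush with the underside of the top and their outer faces flush with the legs' outer faces.

B is a four-legged stool. The seat is a 313×318×25 mm slab whose top surface is at z = 400 mm; four square legs, each 26×26 mm in cross-section, run from the floor (z = 0) to the underside of the seat, each flush with a corner of the seat. Four stretchers, 26 mm wide and 20 mm tall, connect adjacent legs with their undersides at z = 145 mm, each running between the inner faces of the legs it joins and aligned with the legs' outer faces on the other axis.

Four stools sit around the table at the −y, +y, −x, +x sides.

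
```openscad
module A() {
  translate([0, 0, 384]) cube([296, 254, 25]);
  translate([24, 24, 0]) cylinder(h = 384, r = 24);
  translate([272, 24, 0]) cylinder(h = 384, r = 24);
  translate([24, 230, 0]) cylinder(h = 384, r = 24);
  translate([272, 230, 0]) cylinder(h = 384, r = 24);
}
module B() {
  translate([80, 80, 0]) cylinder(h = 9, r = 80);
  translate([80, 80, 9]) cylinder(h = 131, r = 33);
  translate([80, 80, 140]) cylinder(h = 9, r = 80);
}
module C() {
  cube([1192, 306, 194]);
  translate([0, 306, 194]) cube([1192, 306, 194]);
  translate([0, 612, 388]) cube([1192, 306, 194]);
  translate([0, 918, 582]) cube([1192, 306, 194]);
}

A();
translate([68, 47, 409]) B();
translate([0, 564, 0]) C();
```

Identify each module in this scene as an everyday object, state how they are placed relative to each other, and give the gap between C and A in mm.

A is a stool. B is a spool. C is a staircase. The spool is on top of the stool, centred. The staircase is on the floor beside the stool on its +y side. The gap between the staircase and the stool is 310 mm.

The staircase's nearest face is 310 mm from the stool's +y face.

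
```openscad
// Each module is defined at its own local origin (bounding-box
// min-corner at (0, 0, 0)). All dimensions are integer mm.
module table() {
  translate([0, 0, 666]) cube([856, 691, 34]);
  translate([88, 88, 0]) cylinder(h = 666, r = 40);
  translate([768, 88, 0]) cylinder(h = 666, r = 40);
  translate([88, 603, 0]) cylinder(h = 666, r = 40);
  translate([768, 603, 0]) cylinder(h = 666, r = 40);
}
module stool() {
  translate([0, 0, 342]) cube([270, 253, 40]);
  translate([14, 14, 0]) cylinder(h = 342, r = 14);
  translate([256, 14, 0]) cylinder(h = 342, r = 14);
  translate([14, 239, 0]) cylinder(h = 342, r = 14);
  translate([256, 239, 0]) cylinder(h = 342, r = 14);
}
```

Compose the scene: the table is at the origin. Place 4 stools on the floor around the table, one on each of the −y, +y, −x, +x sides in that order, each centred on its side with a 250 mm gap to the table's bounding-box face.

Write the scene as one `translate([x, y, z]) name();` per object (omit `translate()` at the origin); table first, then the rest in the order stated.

table();
translate([293, -503, 0]) stool();
translate([293, 941, 0]) stool();
translate([-520, 219, 0]) stool();
translate([1106, 219, 0]) stool();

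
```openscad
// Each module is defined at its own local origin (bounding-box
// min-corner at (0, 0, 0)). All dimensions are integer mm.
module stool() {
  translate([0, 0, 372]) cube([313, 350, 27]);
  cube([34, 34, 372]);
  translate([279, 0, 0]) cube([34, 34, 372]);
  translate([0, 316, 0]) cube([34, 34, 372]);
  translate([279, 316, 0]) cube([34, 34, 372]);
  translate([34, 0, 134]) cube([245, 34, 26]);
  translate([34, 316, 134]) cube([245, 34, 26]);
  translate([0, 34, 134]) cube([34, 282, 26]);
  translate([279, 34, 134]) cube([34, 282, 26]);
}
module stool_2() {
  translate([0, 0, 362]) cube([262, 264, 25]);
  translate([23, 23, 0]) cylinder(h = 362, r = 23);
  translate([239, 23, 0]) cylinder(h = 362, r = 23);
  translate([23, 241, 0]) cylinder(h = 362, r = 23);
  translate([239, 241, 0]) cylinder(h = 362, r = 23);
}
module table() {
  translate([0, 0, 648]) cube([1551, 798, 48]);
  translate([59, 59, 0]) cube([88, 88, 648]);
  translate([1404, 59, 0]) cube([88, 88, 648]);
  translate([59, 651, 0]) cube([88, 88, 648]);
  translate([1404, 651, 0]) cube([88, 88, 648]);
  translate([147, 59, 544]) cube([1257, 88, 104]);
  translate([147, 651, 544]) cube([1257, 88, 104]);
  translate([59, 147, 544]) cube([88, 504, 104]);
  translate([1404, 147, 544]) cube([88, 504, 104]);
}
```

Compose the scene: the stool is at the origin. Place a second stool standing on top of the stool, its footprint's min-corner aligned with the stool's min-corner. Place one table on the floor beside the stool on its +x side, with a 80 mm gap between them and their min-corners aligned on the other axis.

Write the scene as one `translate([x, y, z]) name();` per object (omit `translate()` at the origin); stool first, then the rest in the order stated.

stool();
translate([0, 0, 399]) stool_2();
translate([393, 0, 0]) table();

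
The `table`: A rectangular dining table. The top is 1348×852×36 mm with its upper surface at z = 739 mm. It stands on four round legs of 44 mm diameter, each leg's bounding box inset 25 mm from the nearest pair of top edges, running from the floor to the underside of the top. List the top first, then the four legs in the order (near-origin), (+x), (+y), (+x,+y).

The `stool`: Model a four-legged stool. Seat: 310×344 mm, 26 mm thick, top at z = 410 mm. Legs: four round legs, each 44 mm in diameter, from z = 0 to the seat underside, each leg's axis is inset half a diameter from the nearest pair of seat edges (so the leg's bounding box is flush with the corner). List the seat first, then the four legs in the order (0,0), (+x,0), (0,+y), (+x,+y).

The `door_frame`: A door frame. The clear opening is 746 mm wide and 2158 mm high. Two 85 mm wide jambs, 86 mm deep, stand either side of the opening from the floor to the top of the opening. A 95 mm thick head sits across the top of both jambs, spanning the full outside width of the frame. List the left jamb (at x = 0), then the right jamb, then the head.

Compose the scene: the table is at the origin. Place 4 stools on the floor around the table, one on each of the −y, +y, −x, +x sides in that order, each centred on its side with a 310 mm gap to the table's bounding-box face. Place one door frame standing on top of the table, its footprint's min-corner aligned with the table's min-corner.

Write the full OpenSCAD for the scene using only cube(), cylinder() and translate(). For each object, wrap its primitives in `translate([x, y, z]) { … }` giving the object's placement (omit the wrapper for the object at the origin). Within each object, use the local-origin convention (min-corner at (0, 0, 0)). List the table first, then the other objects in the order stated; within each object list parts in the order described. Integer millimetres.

translate([0, 0, 703]) cube([1348, 852, 36]);
translate([47, 47, 0]) cylinder(h = 703, r = 22);
translate([1301, 47, 0]) cylinder(h = 703, r = 22);
translate([47, 805, 0]) cylinder(h = 703, r = 22);
translate([1301, 805, 0]) cylinder(h = 703, r = 22);
translate([519, -654, 0]) {
  translate([0, 0, 384]) cube([310, 344, 26]);
  translate([22, 22, 0]) cylinder(h = 384, r = 22);
  translate([288, 22, 0]) cylinder(h = 384, r = 22);
  translate([22, 322, 0]) cylinder(h = 384, r = 22);
  translate([288, 322, 0]) cylinder(h = 384, r = 22);
}
translate([519, 1162, 0]) {
  translate([0, 0, 384]) cube([310, 344, 26]);
  translate([22, 22, 0]) cylinder(h = 384, r = 22);
  translate([288, 22, 0]) cylinder(h = 384, r = 22);
  translate([22, 322, 0]) cylinder(h = 384, r = 22);
  translate([288, 322, 0]) cylinder(h = 384, r = 22);
}
translate([-620, 254, 0]) {
  translate([0, 0, 384]) cube([310, 344, 26]);
  translate([22, 22, 0]) cylinder(h = 384, r = 22);
  translate([288, 22, 0]) cylinder(h = 384, r = 22);
  translate([22, 322, 0]) cylinder(h = 384, r = 22);
  translate([288, 322, 0]) cylinder(h = 384, r = 22);
}
translate([1658, 254, 0]) {
  translate([0, 0, 384]) cube([310, 344, 26]);
  translate([22, 22, 0]) cylinder(h = 384, r = 22);
  translate([288, 22, 0]) cylinder(h = 384, r = 22);
  translate([22, 322, 0]) cylinder(h = 384, r = 22);
  translate([288, 322, 0]) cylinder(h = 384, r = 22);
}
translate([0, 0, 739]) {
  cube([85, 86, 2158]);
  translate([831, 0, 0]) cube([85, 86, 2158]);
  translate([0, 0, 2158]) cube([916, 86, 95]);
}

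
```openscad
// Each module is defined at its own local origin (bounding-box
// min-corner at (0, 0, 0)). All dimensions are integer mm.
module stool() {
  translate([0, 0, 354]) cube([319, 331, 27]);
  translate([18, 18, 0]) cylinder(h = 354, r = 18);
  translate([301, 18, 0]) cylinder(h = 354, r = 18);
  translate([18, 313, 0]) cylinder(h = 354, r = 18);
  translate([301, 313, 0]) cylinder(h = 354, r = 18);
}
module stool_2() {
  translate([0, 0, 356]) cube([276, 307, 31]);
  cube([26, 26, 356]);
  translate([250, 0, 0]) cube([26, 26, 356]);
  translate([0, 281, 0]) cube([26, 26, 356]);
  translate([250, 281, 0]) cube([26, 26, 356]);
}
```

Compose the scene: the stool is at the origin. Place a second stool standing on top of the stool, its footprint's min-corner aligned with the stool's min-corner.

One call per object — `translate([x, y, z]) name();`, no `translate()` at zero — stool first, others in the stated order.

stool();
translate([0, 0, 381]) stool_2();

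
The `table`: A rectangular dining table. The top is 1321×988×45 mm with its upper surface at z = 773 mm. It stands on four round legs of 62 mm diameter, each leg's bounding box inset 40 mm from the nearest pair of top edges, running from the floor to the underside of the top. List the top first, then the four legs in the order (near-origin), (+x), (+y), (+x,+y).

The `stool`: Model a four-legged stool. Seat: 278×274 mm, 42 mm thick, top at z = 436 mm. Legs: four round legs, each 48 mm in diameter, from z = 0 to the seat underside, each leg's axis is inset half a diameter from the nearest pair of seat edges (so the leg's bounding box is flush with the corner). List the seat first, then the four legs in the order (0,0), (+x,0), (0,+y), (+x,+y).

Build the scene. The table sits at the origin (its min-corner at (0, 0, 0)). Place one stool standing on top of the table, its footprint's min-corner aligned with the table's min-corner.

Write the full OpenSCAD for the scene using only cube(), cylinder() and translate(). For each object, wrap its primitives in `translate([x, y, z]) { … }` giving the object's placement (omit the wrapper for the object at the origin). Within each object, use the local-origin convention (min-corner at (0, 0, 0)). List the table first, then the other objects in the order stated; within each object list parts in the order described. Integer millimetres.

translate([0, 0, 728]) cube([1321, 988, 45]);
translate([71, 71, 0]) cylinder(h = 728, r = 31);
translate([1250, 71, 0]) cylinder(h = 728, r = 31);
translate([71, 917, 0]) cylinder(h = 728, r = 31);
translate([1250, 917, 0]) cylinder(h = 728, r = 31);
translate([0, 0, 773]) {
  translate([0, 0, 394]) cube([278, 274, 42]);
  translate([24, 24, 0]) cylinder(h = 394, r = 24);
  translate([254, 24, 0]) cylinder(h = 394, r = 24);
  translate([24, 250, 0]) cylinder(h = 394, r = 24);
  translate([254, 250, 0]) cylinder(h = 394, r = 24);
}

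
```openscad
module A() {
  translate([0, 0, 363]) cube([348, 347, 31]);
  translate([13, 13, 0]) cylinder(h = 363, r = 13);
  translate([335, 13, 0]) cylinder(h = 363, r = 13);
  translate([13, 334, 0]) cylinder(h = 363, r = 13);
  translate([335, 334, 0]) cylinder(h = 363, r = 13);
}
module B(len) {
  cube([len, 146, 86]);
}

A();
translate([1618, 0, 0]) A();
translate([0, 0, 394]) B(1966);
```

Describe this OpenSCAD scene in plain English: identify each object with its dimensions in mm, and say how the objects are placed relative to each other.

A is a four-legged stool. The seat is a 348×347×31 mm slab whose top surface is at z = 394 mm; four round legs, each 26 mm in diameter, run from the floor (z = 0) to the underside of the seat, each leg's axis is inset half a diameter from the nearest pair of seat edges (so the leg's bounding box is flush with the corner).

B is a rectangular beam 1966 mm long (x), 146 mm deep (y), 86 mm thick (z).

The beam spans the tops of two stools placed 1270 mm apart, resting at z = 394 mm.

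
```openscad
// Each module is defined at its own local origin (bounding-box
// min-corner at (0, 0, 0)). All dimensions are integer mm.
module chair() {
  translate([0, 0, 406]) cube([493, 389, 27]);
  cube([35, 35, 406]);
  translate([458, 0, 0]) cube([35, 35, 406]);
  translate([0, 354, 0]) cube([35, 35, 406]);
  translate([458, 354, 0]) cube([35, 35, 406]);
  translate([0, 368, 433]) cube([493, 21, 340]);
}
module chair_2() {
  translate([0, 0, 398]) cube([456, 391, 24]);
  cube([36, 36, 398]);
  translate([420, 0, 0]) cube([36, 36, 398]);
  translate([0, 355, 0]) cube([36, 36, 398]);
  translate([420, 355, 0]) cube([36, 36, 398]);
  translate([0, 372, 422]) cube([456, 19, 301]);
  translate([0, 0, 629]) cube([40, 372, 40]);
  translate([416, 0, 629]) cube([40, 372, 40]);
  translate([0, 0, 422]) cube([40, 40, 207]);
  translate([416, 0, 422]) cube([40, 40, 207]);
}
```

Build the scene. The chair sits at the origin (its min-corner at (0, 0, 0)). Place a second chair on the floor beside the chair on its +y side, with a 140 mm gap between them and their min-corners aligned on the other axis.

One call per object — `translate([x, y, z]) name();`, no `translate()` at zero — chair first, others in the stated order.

chair();
translate([0, 529, 0]) chair_2();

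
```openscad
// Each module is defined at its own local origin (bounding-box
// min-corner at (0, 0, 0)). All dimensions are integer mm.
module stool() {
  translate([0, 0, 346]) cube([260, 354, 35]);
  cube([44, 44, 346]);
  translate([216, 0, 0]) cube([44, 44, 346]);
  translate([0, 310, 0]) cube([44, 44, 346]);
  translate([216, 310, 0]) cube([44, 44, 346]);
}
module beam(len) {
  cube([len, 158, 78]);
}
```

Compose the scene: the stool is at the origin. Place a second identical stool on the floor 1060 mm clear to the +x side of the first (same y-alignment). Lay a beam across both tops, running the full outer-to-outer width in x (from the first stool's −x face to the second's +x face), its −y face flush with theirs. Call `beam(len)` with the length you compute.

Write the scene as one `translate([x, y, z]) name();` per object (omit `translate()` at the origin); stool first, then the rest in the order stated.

stool();
translate([1320, 0, 0]) stool();
translate([0, 0, 381]) beam(1580);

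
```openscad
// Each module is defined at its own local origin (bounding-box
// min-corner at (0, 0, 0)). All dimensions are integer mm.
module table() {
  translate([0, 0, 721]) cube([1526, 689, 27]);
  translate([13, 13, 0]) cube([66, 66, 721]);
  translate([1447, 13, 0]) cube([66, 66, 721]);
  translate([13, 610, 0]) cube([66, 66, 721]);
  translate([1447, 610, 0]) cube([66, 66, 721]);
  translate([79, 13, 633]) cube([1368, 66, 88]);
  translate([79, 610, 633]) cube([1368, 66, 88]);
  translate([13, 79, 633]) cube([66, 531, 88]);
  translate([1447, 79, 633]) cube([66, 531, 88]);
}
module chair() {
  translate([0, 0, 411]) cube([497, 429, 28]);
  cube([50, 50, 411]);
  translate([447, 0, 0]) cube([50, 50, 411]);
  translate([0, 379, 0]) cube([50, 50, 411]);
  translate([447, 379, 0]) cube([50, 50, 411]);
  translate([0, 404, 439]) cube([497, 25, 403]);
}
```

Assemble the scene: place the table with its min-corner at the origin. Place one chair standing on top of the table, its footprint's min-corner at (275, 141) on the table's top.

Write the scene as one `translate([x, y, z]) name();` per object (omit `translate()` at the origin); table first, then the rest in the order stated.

table();
translate([275, 141, 748]) chair();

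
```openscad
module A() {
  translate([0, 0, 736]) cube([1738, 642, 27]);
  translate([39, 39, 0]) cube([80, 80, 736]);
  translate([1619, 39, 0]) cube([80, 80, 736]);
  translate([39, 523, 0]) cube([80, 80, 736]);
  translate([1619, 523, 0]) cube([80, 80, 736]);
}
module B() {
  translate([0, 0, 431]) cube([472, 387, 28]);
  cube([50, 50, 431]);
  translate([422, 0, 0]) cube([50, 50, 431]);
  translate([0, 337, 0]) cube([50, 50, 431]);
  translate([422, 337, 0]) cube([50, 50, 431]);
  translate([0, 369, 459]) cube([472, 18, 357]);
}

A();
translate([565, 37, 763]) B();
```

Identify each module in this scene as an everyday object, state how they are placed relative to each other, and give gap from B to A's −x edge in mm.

A is a table. B is a chair. The chair is on top of the table. The gap from the chair to the table's −x edge is 565 mm.

The chair's min-x is at 565; the table's min-x is 0; gap = 565 mm.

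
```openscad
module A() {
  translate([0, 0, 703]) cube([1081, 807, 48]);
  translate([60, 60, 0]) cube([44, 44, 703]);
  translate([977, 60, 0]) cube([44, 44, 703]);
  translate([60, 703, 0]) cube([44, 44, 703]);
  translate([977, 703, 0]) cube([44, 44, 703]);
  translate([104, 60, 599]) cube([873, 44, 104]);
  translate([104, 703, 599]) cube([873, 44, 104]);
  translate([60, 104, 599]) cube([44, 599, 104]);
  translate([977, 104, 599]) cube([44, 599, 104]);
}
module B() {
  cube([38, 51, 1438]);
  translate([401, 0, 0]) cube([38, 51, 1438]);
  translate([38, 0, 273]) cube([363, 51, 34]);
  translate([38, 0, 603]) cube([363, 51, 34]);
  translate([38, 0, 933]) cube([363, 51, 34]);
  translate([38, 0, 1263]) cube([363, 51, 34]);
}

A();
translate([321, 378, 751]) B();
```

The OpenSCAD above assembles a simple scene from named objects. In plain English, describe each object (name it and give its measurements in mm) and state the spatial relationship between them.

A is a table: top 1081 mm (x) × 807 mm (y), 48 mm thick, upper face at z = 751 mm, on four 44×44 mm square legs, each inset 60 mm from the nearest pair of top edges, running from z = 0 to the bottom of the top. Four apron rails, 44 mm thick and 104 mm tall, run between adjacent legs with their top edges flush with the underside of the top and their outer faces flush with the legs' outer faces.

B is a wooden ladder with two side rails of 38×51 mm section and 1438 mm height, set 439 mm apart overall. Between them run 4 rectangular rungs (51 mm deep, 34 mm thick), front faces flush with the rails' −y face. The bottom of the first rung is 273 mm above the floor and each subsequent rung is 330 mm higher than the one below.

The ladder is on top of the table, centred.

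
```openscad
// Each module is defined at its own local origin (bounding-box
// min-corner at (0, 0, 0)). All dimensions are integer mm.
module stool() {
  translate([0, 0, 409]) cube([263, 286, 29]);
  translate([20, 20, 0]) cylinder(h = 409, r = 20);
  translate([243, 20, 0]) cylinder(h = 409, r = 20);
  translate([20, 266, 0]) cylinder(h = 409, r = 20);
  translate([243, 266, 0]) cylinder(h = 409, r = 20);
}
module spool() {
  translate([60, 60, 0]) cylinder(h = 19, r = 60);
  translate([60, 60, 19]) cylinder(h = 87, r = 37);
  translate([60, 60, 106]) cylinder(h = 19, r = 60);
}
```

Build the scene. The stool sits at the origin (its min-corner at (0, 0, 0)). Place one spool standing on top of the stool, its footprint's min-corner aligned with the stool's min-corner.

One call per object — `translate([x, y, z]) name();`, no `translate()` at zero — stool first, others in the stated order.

stool();
translate([0, 0, 438]) spool();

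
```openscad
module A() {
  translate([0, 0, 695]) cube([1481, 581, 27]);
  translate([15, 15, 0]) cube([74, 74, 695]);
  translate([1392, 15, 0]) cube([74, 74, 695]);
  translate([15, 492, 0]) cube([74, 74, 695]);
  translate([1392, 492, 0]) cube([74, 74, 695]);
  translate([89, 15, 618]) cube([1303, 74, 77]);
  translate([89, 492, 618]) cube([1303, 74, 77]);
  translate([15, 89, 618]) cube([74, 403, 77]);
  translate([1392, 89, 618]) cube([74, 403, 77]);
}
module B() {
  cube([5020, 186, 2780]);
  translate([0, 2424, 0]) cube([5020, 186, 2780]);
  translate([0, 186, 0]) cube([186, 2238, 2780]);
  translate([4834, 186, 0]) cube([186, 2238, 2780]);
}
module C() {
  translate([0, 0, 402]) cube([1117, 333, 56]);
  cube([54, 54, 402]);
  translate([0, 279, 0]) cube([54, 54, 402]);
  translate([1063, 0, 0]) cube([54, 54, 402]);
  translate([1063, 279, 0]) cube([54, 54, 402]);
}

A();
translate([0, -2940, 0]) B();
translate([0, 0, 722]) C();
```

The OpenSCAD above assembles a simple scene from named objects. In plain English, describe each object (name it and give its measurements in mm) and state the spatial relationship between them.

A is a rectangular dining table. The top is 1481×581×27 mm with its upper surface at z = 722 mm. It stands on four 74×74 mm square legs, each inset 15 mm from the nearest pair of top edges, running from the floor to the underside of the top. Four apron rails, 74 mm thick and 77 mm tall, run between adjacent legs with their top edges flush with the underside of the top and their outer faces flush with the legs' outer faces.

B is the wall frame of a small rectangular building: four walls, each 2780 mm tall and 186 mm thick, enclosing a footprint 5020 mm (x) by 2610 mm (y) outside-to-outside, with no floor or roof. The front and back walls (the −y and +y sides) span the full width; the two side walls fit between them.

C is a bench: a 1117×333 mm seat slab, 56 mm thick, top at z = 458 mm, on four 54×54 mm square legs flush with the seat corners and standing on z = 0.

The house frame is on the floor beside the table on its −y side. The bench is on top of the table.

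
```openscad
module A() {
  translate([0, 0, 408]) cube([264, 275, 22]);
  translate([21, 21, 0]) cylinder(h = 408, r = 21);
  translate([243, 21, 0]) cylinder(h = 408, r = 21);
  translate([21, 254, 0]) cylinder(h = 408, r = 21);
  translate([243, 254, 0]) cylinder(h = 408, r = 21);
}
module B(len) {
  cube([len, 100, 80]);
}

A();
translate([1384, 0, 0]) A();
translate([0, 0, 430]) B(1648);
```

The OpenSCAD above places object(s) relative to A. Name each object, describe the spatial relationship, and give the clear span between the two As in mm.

Second stool starts at x = 1384; first ends at x = 264; clear span = 1384 − 264 = 1120 mm.

A is a stool. B is a beam. A beam spans the tops of two stools. The clear span between the two stools is 1120 mm.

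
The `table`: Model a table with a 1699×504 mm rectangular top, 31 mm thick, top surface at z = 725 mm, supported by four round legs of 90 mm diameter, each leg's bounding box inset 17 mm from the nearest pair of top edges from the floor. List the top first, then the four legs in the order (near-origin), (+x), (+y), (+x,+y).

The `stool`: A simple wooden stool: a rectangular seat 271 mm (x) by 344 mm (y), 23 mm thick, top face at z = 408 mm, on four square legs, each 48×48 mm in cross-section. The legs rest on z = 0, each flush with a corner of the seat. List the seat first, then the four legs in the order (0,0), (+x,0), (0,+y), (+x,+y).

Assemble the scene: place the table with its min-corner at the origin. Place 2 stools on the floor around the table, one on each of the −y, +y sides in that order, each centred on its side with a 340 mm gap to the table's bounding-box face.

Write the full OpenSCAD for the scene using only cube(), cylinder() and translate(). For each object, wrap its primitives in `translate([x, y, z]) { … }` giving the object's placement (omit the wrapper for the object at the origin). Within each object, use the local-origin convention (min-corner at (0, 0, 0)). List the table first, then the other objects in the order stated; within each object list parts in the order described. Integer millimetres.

translate([0, 0, 694]) cube([1699, 504, 31]);
translate([62, 62, 0]) cylinder(h = 694, r = 45);
translate([1637, 62, 0]) cylinder(h = 694, r = 45);
translate([62, 442, 0]) cylinder(h = 694, r = 45);
translate([1637, 442, 0]) cylinder(h = 694, r = 45);
translate([714, -684, 0]) {
  translate([0, 0, 385]) cube([271, 344, 23]);
  cube([48, 48, 385]);
  translate([223, 0, 0]) cube([48, 48, 385]);
  translate([0, 296, 0]) cube([48, 48, 385]);
  translate([223, 296, 0]) cube([48, 48, 385]);
}
translate([714, 844, 0]) {
  translate([0, 0, 385]) cube([271, 344, 23]);
  cube([48, 48, 385]);
  translate([223, 0, 0]) cube([48, 48, 385]);
  translate([0, 296, 0]) cube([48, 48, 385]);
  translate([223, 296, 0]) cube([48, 48, 385]);
}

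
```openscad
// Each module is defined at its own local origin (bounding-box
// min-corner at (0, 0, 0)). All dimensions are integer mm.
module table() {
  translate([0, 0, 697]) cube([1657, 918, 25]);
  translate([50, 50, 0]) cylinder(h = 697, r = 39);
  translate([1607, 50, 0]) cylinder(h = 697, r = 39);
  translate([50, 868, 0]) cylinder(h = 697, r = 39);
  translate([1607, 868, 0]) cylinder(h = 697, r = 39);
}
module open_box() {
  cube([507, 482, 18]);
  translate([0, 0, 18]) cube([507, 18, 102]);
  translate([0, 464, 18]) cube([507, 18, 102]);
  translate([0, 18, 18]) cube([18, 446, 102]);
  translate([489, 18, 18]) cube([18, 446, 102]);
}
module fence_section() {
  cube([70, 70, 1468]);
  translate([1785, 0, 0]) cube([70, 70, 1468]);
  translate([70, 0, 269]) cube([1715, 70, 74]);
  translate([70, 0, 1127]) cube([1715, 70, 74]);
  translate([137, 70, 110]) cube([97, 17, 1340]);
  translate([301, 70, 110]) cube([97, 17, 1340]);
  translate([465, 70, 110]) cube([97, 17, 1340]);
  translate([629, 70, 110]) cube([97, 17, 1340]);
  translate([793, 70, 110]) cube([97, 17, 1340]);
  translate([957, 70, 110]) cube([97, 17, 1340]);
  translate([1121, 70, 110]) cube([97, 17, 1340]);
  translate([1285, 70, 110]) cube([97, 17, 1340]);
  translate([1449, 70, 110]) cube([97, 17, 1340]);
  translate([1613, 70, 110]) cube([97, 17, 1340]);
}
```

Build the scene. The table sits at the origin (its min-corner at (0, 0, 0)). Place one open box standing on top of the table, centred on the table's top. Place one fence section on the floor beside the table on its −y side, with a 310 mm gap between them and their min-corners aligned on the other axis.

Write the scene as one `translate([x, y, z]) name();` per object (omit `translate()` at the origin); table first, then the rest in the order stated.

table();
translate([575, 218, 722]) open_box();
translate([0, -397, 0]) fence_section();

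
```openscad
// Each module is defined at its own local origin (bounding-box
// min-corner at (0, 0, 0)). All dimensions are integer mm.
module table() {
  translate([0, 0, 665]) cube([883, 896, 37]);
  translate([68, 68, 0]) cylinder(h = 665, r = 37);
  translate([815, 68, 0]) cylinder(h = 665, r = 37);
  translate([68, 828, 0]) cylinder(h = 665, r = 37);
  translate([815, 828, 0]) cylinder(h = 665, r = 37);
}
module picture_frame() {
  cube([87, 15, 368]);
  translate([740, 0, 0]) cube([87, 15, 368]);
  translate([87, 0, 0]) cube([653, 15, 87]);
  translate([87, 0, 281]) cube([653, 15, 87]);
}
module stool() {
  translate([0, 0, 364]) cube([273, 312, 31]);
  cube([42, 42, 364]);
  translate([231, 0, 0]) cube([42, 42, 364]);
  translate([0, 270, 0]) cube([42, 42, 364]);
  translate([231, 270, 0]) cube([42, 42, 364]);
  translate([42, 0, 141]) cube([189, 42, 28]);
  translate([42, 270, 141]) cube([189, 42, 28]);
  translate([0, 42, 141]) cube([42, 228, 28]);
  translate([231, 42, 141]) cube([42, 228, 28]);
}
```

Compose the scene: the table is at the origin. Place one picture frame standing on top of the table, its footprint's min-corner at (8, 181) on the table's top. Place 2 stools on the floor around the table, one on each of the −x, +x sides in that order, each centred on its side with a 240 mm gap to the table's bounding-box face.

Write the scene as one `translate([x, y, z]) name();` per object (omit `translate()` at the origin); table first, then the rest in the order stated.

table();
translate([8, 181, 702]) picture_frame();
translate([-513, 292, 0]) stool();
translate([1123, 292, 0]) stool();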